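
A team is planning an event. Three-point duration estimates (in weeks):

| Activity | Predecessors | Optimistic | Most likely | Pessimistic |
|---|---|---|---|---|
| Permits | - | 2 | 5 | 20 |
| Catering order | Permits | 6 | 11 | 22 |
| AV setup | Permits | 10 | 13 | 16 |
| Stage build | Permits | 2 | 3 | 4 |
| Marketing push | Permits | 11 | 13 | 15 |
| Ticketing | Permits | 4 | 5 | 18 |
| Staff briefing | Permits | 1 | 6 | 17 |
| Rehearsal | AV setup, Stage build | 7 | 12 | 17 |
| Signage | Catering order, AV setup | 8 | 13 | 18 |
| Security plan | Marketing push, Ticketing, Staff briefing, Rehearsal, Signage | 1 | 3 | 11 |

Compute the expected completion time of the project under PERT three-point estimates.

37 weeks

te_Permits = (2 + 4·5 + 20)/6 = 42/6 = 7
te_Catering order = (6 + 4·11 + 22)/6 = 72/6 = 12
te_AV setup = (10 + 4·13 + 16)/6 = 78/6 = 13
te_Stage build = (2 + 4·3 + 4)/6 = 18/6 = 3
te_Marketing push = (11 + 4·13 + 15)/6 = 78/6 = 13
te_Ticketing = (4 + 4·5 + 18)/6 = 42/6 = 7
te_Staff briefing = (1 + 4·6 + 17)/6 = 42/6 = 7
te_Rehearsal = (7 + 4·12 + 17)/6 = 72/6 = 12
te_Signage = (8 + 4·13 + 18)/6 = 78/6 = 13
te_Security plan = (1 + 4·3 + 11)/6 = 24/6 = 4

Forward pass:
ES_Permits = 0; EF_Permits = 7
ES_Catering order = 7; EF_Catering order = 7+12 = 19
ES_AV setup = 7; EF_AV setup = 7+13 = 20
ES_Stage build = 7; EF_Stage build = 7+3 = 10
ES_Marketing push = 7; EF_Marketing push = 7+13 = 20
ES_Ticketing = 7; EF_Ticketing = 7+7 = 14
ES_Staff briefing = 7; EF_Staff briefing = 7+7 = 14
ES_Rehearsal = max(EF_AV setup=20, EF_Stage build=10) = 20; EF_Rehearsal = 20+12 = 32
ES_Signage = max(EF_Catering order=19, EF_AV setup=20) = 20; EF_Signage = 20+13 = 33
ES_Security plan = max(EF_Marketing push=20, EF_Ticketing=14, EF_Staff briefing=14, EF_Rehearsal=32, EF_Signage=33) = 33; EF_Security plan = 33+4 = 37
Expected project duration μ = 37 weeks. Critical path: Permits → AV setup → Signage → Security plan.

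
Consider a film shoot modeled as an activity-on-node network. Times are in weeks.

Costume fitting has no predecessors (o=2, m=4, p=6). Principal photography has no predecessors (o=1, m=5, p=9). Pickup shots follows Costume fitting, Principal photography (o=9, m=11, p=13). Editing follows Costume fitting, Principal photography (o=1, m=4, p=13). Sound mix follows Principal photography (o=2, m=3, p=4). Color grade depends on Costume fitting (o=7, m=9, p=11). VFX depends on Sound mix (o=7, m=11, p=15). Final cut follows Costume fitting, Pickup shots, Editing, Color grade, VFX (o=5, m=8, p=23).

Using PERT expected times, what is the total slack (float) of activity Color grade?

6 weeks

te_Costume fitting = (2 + 4·4 + 6)/6 = 24/6 = 4
te_Principal photography = (1 + 4·5 + 9)/6 = 30/6 = 5
te_Pickup shots = (9 + 4·11 + 13)/6 = 66/6 = 11
te_Editing = (1 + 4·4 + 13)/6 = 30/6 = 5
te_Sound mix = (2 + 4·3 + 4)/6 = 18/6 = 3
te_Color grade = (7 + 4·9 + 11)/6 = 54/6 = 9
te_VFX = (7 + 4·11 + 15)/6 = 66/6 = 11
te_Final cut = (5 + 4·8 + 23)/6 = 60/6 = 10

Forward pass:
ES_Costume fitting = 0; EF_Costume fitting = 4
ES_Principal photography = 0; EF_Principal photography = 5
ES_Pickup shots = max(EF_Costume fitting=4, EF_Principal photography=5) = 5; EF_Pickup shots = 5+11 = 16
ES_Editing = max(EF_Costume fitting=4, EF_Principal photography=5) = 5; EF_Editing = 5+5 = 10
ES_Sound mix = 5; EF_Sound mix = 5+3 = 8
ES_Color grade = 4; EF_Color grade = 4+9 = 13
ES_VFX = 8; EF_VFX = 8+11 = 19
ES_Final cut = max(EF_Costume fitting=4, EF_Pickup shots=16, EF_Editing=10, EF_Color grade=13, EF_VFX=19) = 19; EF_Final cut = 19+10 = 29
Expected project duration μ = 29 weeks. Critical path: Principal photography → Sound mix → VFX → Final cut.

Backward pass:
LF_Final cut = 29; LS_Final cut = 29−10 = 19
LF_VFX = LS_Final cut = 19; LS_VFX = 19−11 = 8
LF_Color grade = LS_Final cut = 19; LS_Color grade = 19−9 = 10
LF_Sound mix = LS_VFX = 8; LS_Sound mix = 8−3 = 5
LF_Editing = LS_Final cut = 19; LS_Editing = 19−5 = 14
LF_Pickup shots = LS_Final cut = 19; LS_Pickup shots = 19−11 = 8
LF_Principal photography = min(LS_Pickup shots=8, LS_Editing=14, LS_Sound mix=5) = 5; LS_Principal photography = 5−5 = 0
LF_Costume fitting = min(LS_Pickup shots=8, LS_Editing=14, LS_Color grade=10, LS_Final cut=19) = 8; LS_Costume fitting = 8−4 = 4
Slack_Color grade = LS_Color grade − ES_Color grade = 10 − 4 = 6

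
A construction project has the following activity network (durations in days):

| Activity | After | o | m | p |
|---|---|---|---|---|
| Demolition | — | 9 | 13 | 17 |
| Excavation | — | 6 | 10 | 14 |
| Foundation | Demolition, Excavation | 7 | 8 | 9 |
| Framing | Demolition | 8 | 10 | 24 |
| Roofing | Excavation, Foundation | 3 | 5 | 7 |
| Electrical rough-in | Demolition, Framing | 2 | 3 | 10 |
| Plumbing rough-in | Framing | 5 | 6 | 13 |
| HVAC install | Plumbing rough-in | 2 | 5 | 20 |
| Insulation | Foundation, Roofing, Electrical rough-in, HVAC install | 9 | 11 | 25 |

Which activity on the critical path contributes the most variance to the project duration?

HVAC install

te_Demolition = (9 + 4·13 + 17)/6 = 78/6 = 13; σ²_Demolition = ((17−9)/6)² = 1.778
te_Excavation = (6 + 4·10 + 14)/6 = 60/6 = 10; σ²_Excavation = ((14−6)/6)² = 1.778
te_Foundation = (7 + 4·8 + 9)/6 = 48/6 = 8; σ²_Foundation = ((9−7)/6)² = 0.111
te_Framing = (8 + 4·10 + 24)/6 = 72/6 = 12; σ²_Framing = ((24−8)/6)² = 7.111
te_Roofing = (3 + 4·5 + 7)/6 = 30/6 = 5; σ²_Roofing = ((7−3)/6)² = 0.444
te_Electrical rough-in = (2 + 4·3 + 10)/6 = 24/6 = 4; σ²_Electrical rough-in = ((10−2)/6)² = 1.778
te_Plumbing rough-in = (5 + 4·6 + 13)/6 = 42/6 = 7; σ²_Plumbing rough-in = ((13−5)/6)² = 1.778
te_HVAC install = (2 + 4·5 + 20)/6 = 42/6 = 7; σ²_HVAC install = ((20−2)/6)² = 9.000
te_Insulation = (9 + 4·11 + 25)/6 = 78/6 = 13; σ²_Insulation = ((25−9)/6)² = 7.111

Forward pass:
ES_Demolition = 0; EF_Demolition = 13
ES_Excavation = 0; EF_Excavation = 10
ES_Foundation = max(EF_Demolition=13, EF_Excavation=10) = 13; EF_Foundation = 13+8 = 21
ES_Framing = 13; EF_Framing = 13+12 = 25
ES_Roofing = max(EF_Excavation=10, EF_Foundation=21) = 21; EF_Roofing = 21+5 = 26
ES_Electrical rough-in = max(EF_Demolition=13, EF_Framing=25) = 25; EF_Electrical rough-in = 25+4 = 29
ES_Plumbing rough-in = 25; EF_Plumbing rough-in = 25+7 = 32
ES_HVAC install = 32; EF_HVAC install = 32+7 = 39
ES_Insulation = max(EF_Foundation=21, EF_Roofing=26, EF_Electrical rough-in=29, EF_HVAC install=39) = 39; EF_Insulation = 39+13 = 52
Expected project duration μ = 52 days. Critical path: Demolition → Framing → Plumbing rough-in → HVAC install → Insulation.

Variances on critical path: σ²_Demolition=1.778, σ²_Framing=7.111, σ²_Plumbing rough-in=1.778, σ²_HVAC install=9.000, σ²_Insulation=7.111.
Largest is σ²_HVAC install = 9.000.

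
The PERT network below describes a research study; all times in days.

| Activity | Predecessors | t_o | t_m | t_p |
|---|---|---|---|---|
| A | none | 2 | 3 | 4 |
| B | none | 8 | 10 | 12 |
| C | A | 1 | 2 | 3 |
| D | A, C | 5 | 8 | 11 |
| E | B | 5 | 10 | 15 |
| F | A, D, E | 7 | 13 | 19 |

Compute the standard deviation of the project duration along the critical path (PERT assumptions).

2.69 days

te_A = (2 + 4·3 + 4)/6 = 18/6 = 3; σ²_A = ((4−2)/6)² = 0.111
te_B = (8 + 4·10 + 12)/6 = 60/6 = 10; σ²_B = ((12−8)/6)² = 0.444
te_C = (1 + 4·2 + 3)/6 = 12/6 = 2; σ²_C = ((3−1)/6)² = 0.111
te_D = (5 + 4·8 + 11)/6 = 48/6 = 8; σ²_D = ((11−5)/6)² = 1.000
te_E = (5 + 4·10 + 15)/6 = 60/6 = 10; σ²_E = ((15−5)/6)² = 2.778
te_F = (7 + 4·13 + 19)/6 = 78/6 = 13; σ²_F = ((19−7)/6)² = 4.000

Forward pass:
ES_A = 0; EF_A = 3
ES_B = 0; EF_B = 10
ES_C = 3; EF_C = 3+2 = 5
ES_D = max(EF_A=3, EF_C=5) = 5; EF_D = 5+8 = 13
ES_E = 10; EF_E = 10+10 = 20
ES_F = max(EF_A=3, EF_D=13, EF_E=20) = 20; EF_F = 20+13 = 33
Expected project duration μ = 33 days. Critical path: B → E → F.

Variance along critical path = 0.444 + 2.778 + 4.000 = 7.222
σ = √7.222 = 2.687 days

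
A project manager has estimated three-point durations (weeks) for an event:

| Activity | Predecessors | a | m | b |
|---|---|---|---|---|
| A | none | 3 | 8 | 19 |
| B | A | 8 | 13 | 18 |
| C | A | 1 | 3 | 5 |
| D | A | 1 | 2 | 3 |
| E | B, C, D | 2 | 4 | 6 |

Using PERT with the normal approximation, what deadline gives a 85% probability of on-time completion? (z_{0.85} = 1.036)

29.3 weeks

te_A = (3 + 4·8 + 19)/6 = 54/6 = 9; σ²_A = ((19−3)/6)² = 7.111
te_B = (8 + 4·13 + 18)/6 = 78/6 = 13; σ²_B = ((18−8)/6)² = 2.778
te_C = (1 + 4·3 + 5)/6 = 18/6 = 3; σ²_C = ((5−1)/6)² = 0.444
te_D = (1 + 4·2 + 3)/6 = 12/6 = 2; σ²_D = ((3−1)/6)² = 0.111
te_E = (2 + 4·4 + 6)/6 = 24/6 = 4; σ²_E = ((6−2)/6)² = 0.444

Forward pass:
ES_A = 0; EF_A = 9
ES_B = 9; EF_B = 9+13 = 22
ES_C = 9; EF_C = 9+3 = 12
ES_D = 9; EF_D = 9+2 = 11
ES_E = max(EF_B=22, EF_C=12, EF_D=11) = 22; EF_E = 22+4 = 26
Expected project duration μ = 26 weeks. Critical path: A → B → E.

Variance along critical path = 7.111 + 2.778 + 0.444 = 10.333; σ = 3.215 weeks.
D = μ + z·σ = 26 + 1.036·3.215 = 29.3 weeks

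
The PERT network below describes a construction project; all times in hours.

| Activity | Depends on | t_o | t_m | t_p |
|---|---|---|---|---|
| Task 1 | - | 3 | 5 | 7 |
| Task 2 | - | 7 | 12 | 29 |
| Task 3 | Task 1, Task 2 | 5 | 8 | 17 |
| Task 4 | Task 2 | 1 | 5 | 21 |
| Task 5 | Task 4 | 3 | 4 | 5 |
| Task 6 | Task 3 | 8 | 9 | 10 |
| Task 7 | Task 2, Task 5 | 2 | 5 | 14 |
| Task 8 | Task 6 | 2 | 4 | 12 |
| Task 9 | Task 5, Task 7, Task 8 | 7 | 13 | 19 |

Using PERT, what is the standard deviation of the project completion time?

4.93 hours

te_Task 1 = (3 + 4·5 + 7)/6 = 30/6 = 5; σ²_Task 1 = ((7−3)/6)² = 0.444
te_Task 2 = (7 + 4·12 + 29)/6 = 84/6 = 14; σ²_Task 2 = ((29−7)/6)² = 13.444
te_Task 3 = (5 + 4·8 + 17)/6 = 54/6 = 9; σ²_Task 3 = ((17−5)/6)² = 4.000
te_Task 4 = (1 + 4·5 + 21)/6 = 42/6 = 7; σ²_Task 4 = ((21−1)/6)² = 11.111
te_Task 5 = (3 + 4·4 + 5)/6 = 24/6 = 4; σ²_Task 5 = ((5−3)/6)² = 0.111
te_Task 6 = (8 + 4·9 + 10)/6 = 54/6 = 9; σ²_Task 6 = ((10−8)/6)² = 0.111
te_Task 7 = (2 + 4·5 + 14)/6 = 36/6 = 6; σ²_Task 7 = ((14−2)/6)² = 4.000
te_Task 8 = (2 + 4·4 + 12)/6 = 30/6 = 5; σ²_Task 8 = ((12−2)/6)² = 2.778
te_Task 9 = (7 + 4·13 + 19)/6 = 78/6 = 13; σ²_Task 9 = ((19−7)/6)² = 4.000

Forward pass:
ES_Task 1 = 0; EF_Task 1 = 5
ES_Task 2 = 0; EF_Task 2 = 14
ES_Task 3 = max(EF_Task 1=5, EF_Task 2=14) = 14; EF_Task 3 = 14+9 = 23
ES_Task 4 = 14; EF_Task 4 = 14+7 = 21
ES_Task 5 = 21; EF_Task 5 = 21+4 = 25
ES_Task 6 = 23; EF_Task 6 = 23+9 = 32
ES_Task 7 = max(EF_Task 2=14, EF_Task 5=25) = 25; EF_Task 7 = 25+6 = 31
ES_Task 8 = 32; EF_Task 8 = 32+5 = 37
ES_Task 9 = max(EF_Task 5=25, EF_Task 7=31, EF_Task 8=37) = 37; EF_Task 9 = 37+13 = 50
Expected project duration μ = 50 hours. Critical path: Task 2 → Task 3 → Task 6 → Task 8 → Task 9.

Variance along critical path = 13.444 + 4.000 + 0.111 + 2.778 + 4.000 = 24.333
σ = √24.333 = 4.933 hours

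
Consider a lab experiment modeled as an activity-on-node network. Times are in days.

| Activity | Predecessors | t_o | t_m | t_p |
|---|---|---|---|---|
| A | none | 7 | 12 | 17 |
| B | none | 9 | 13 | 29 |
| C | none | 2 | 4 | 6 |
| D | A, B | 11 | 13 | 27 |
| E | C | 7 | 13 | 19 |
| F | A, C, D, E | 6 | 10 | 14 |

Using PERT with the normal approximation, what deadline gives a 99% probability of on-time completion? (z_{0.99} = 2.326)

te_A = (7 + 4·12 + 17)/6 = 72/6 = 12; σ²_A = ((17−7)/6)² = 2.778
te_B = (9 + 4·13 + 29)/6 = 90/6 = 15; σ²_B = ((29−9)/6)² = 11.111
te_C = (2 + 4·4 + 6)/6 = 24/6 = 4; σ²_C = ((6−2)/6)² = 0.444
te_D = (11 + 4·13 + 27)/6 = 90/6 = 15; σ²_D = ((27−11)/6)² = 7.111
te_E = (7 + 4·13 + 19)/6 = 78/6 = 13; σ²_E = ((19−7)/6)² = 4.000
te_F = (6 + 4·10 + 14)/6 = 60/6 = 10; σ²_F = ((14−6)/6)² = 1.778

Forward pass:
ES_A = 0; EF_A = 12
ES_B = 0; EF_B = 15
ES_C = 0; EF_C = 4
ES_D = max(EF_A=12, EF_B=15) = 15; EF_D = 15+15 = 30
ES_E = 4; EF_E = 4+13 = 17
ES_F = max(EF_A=12, EF_C=4, EF_D=30, EF_E=17) = 30; EF_F = 30+10 = 40
Expected project duration μ = 40 days. Critical path: B → D → F.

Variance along critical path = 11.111 + 7.111 + 1.778 = 20.000; σ = 4.472 days.
D = μ + z·σ = 40 + 2.326·4.472 = 50.4 days

50.4 days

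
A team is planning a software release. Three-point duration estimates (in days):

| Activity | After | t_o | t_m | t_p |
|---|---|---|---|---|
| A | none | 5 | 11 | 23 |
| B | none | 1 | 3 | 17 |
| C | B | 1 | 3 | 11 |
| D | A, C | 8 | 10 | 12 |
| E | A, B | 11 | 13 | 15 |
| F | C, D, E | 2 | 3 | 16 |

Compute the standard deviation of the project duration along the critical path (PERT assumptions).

3.86 days

te_A = (5 + 4·11 + 23)/6 = 72/6 = 12; σ²_A = ((23−5)/6)² = 9.000
te_B = (1 + 4·3 + 17)/6 = 30/6 = 5; σ²_B = ((17−1)/6)² = 7.111
te_C = (1 + 4·3 + 11)/6 = 24/6 = 4; σ²_C = ((11−1)/6)² = 2.778
te_D = (8 + 4·10 + 12)/6 = 60/6 = 10; σ²_D = ((12−8)/6)² = 0.444
te_E = (11 + 4·13 + 15)/6 = 78/6 = 13; σ²_E = ((15−11)/6)² = 0.444
te_F = (2 + 4·3 + 16)/6 = 30/6 = 5; σ²_F = ((16−2)/6)² = 5.444

Forward pass:
ES_A = 0; EF_A = 12
ES_B = 0; EF_B = 5
ES_C = 5; EF_C = 5+4 = 9
ES_D = max(EF_A=12, EF_C=9) = 12; EF_D = 12+10 = 22
ES_E = max(EF_A=12, EF_B=5) = 12; EF_E = 12+13 = 25
ES_F = max(EF_C=9, EF_D=22, EF_E=25) = 25; EF_F = 25+5 = 30
Expected project duration μ = 30 days. Critical path: A → E → F.

Variance along critical path = 9.000 + 0.444 + 5.444 = 14.889
σ = √14.889 = 3.859 days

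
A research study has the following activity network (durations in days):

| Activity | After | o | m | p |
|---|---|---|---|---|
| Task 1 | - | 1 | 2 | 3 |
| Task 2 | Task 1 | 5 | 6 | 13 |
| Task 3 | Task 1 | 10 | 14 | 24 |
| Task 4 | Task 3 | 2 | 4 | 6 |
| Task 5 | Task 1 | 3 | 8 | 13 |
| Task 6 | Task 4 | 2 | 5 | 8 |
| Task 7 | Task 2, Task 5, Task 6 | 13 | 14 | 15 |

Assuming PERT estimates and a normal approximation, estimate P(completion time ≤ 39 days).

0.354

te_Task 1 = (1 + 4·2 + 3)/6 = 12/6 = 2; σ²_Task 1 = ((3−1)/6)² = 0.111
te_Task 2 = (5 + 4·6 + 13)/6 = 42/6 = 7; σ²_Task 2 = ((13−5)/6)² = 1.778
te_Task 3 = (10 + 4·14 + 24)/6 = 90/6 = 15; σ²_Task 3 = ((24−10)/6)² = 5.444
te_Task 4 = (2 + 4·4 + 6)/6 = 24/6 = 4; σ²_Task 4 = ((6−2)/6)² = 0.444
te_Task 5 = (3 + 4·8 + 13)/6 = 48/6 = 8; σ²_Task 5 = ((13−3)/6)² = 2.778
te_Task 6 = (2 + 4·5 + 8)/6 = 30/6 = 5; σ²_Task 6 = ((8−2)/6)² = 1.000
te_Task 7 = (13 + 4·14 + 15)/6 = 84/6 = 14; σ²_Task 7 = ((15−13)/6)² = 0.111

Forward pass:
ES_Task 1 = 0; EF_Task 1 = 2
ES_Task 2 = 2; EF_Task 2 = 2+7 = 9
ES_Task 3 = 2; EF_Task 3 = 2+15 = 17
ES_Task 4 = 17; EF_Task 4 = 17+4 = 21
ES_Task 5 = 2; EF_Task 5 = 2+8 = 10
ES_Task 6 = 21; EF_Task 6 = 21+5 = 26
ES_Task 7 = max(EF_Task 2=9, EF_Task 5=10, EF_Task 6=26) = 26; EF_Task 7 = 26+14 = 40
Expected project duration μ = 40 days. Critical path: Task 1 → Task 3 → Task 4 → Task 6 → Task 7.

Variance along critical path = 0.111 + 5.444 + 0.444 + 1.000 + 0.111 = 7.111; σ = √7.111 = 2.667 days.
Z = (39 − 40) / 2.667 = -0.375
P(T ≤ 39) = Φ(-0.375) ≈ 0.354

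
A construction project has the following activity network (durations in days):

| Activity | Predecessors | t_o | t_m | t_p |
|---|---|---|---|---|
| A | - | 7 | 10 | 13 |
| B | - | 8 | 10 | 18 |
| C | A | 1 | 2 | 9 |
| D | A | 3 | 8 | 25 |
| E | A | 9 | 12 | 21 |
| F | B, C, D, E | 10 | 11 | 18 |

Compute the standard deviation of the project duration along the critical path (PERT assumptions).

2.60 days

te_A = (7 + 4·10 + 13)/6 = 60/6 = 10; σ²_A = ((13−7)/6)² = 1.000
te_B = (8 + 4·10 + 18)/6 = 66/6 = 11; σ²_B = ((18−8)/6)² = 2.778
te_C = (1 + 4·2 + 9)/6 = 18/6 = 3; σ²_C = ((9−1)/6)² = 1.778
te_D = (3 + 4·8 + 25)/6 = 60/6 = 10; σ²_D = ((25−3)/6)² = 13.444
te_E = (9 + 4·12 + 21)/6 = 78/6 = 13; σ²_E = ((21−9)/6)² = 4.000
te_F = (10 + 4·11 + 18)/6 = 72/6 = 12; σ²_F = ((18−10)/6)² = 1.778

Forward pass:
ES_A = 0; EF_A = 10
ES_B = 0; EF_B = 11
ES_C = 10; EF_C = 10+3 = 13
ES_D = 10; EF_D = 10+10 = 20
ES_E = 10; EF_E = 10+13 = 23
ES_F = max(EF_B=11, EF_C=13, EF_D=20, EF_E=23) = 23; EF_F = 23+12 = 35
Expected project duration μ = 35 days. Critical path: A → E → F.

Variance along critical path = 1.000 + 4.000 + 1.778 = 6.778
σ = √6.778 = 2.603 days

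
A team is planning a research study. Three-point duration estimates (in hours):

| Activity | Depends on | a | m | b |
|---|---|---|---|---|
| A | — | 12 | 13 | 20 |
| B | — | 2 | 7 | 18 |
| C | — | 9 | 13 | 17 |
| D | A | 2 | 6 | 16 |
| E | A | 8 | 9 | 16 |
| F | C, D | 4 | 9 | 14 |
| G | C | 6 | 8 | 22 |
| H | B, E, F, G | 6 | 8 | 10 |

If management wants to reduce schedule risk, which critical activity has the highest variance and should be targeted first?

D

te_A = (12 + 4·13 + 20)/6 = 84/6 = 14; σ²_A = ((20−12)/6)² = 1.778
te_B = (2 + 4·7 + 18)/6 = 48/6 = 8; σ²_B = ((18−2)/6)² = 7.111
te_C = (9 + 4·13 + 17)/6 = 78/6 = 13; σ²_C = ((17−9)/6)² = 1.778
te_D = (2 + 4·6 + 16)/6 = 42/6 = 7; σ²_D = ((16−2)/6)² = 5.444
te_E = (8 + 4·9 + 16)/6 = 60/6 = 10; σ²_E = ((16−8)/6)² = 1.778
te_F = (4 + 4·9 + 14)/6 = 54/6 = 9; σ²_F = ((14−4)/6)² = 2.778
te_G = (6 + 4·8 + 22)/6 = 60/6 = 10; σ²_G = ((22−6)/6)² = 7.111
te_H = (6 + 4·8 + 10)/6 = 48/6 = 8; σ²_H = ((10−6)/6)² = 0.444

Forward pass:
ES_A = 0; EF_A = 14
ES_B = 0; EF_B = 8
ES_C = 0; EF_C = 13
ES_D = 14; EF_D = 14+7 = 21
ES_E = 14; EF_E = 14+10 = 24
ES_F = max(EF_C=13, EF_D=21) = 21; EF_F = 21+9 = 30
ES_G = 13; EF_G = 13+10 = 23
ES_H = max(EF_B=8, EF_E=24, EF_F=30, EF_G=23) = 30; EF_H = 30+8 = 38
Expected project duration μ = 38 hours. Critical path: A → D → F → H.

Variances on critical path: σ²_A=1.778, σ²_D=5.444, σ²_F=2.778, σ²_H=0.444.
Largest is σ²_D = 5.444.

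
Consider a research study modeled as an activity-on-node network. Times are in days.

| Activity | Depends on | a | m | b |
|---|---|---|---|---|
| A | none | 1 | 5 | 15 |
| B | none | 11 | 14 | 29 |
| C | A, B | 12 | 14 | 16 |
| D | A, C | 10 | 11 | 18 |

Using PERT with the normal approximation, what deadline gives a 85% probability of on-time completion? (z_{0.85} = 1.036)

te_A = (1 + 4·5 + 15)/6 = 36/6 = 6; σ²_A = ((15−1)/6)² = 5.444
te_B = (11 + 4·14 + 29)/6 = 96/6 = 16; σ²_B = ((29−11)/6)² = 9.000
te_C = (12 + 4·14 + 16)/6 = 84/6 = 14; σ²_C = ((16−12)/6)² = 0.444
te_D = (10 + 4·11 + 18)/6 = 72/6 = 12; σ²_D = ((18−10)/6)² = 1.778

Forward pass:
ES_A = 0; EF_A = 6
ES_B = 0; EF_B = 16
ES_C = max(EF_A=6, EF_B=16) = 16; EF_C = 16+14 = 30
ES_D = max(EF_A=6, EF_C=30) = 30; EF_D = 30+12 = 42
Expected project duration μ = 42 days. Critical path: B → C → D.

Variance along critical path = 9.000 + 0.444 + 1.778 = 11.222; σ = 3.350 days.
D = μ + z·σ = 42 + 1.036·3.350 = 45.5 days

45.5 days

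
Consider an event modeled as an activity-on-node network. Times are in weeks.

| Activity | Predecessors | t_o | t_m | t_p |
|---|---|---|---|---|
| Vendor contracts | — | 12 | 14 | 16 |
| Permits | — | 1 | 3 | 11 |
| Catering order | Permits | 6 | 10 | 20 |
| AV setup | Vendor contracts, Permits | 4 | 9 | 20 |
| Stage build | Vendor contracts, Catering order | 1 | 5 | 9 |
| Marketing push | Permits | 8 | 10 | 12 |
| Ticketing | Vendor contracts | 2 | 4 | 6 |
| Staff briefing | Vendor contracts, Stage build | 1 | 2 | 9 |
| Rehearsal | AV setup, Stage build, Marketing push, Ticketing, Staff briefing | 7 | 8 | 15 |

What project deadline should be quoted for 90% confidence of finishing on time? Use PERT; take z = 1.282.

te_Vendor contracts = (12 + 4·14 + 16)/6 = 84/6 = 14; σ²_Vendor contracts = ((16−12)/6)² = 0.444
te_Permits = (1 + 4·3 + 11)/6 = 24/6 = 4; σ²_Permits = ((11−1)/6)² = 2.778
te_Catering order = (6 + 4·10 + 20)/6 = 66/6 = 11; σ²_Catering order = ((20−6)/6)² = 5.444
te_AV setup = (4 + 4·9 + 20)/6 = 60/6 = 10; σ²_AV setup = ((20−4)/6)² = 7.111
te_Stage build = (1 + 4·5 + 9)/6 = 30/6 = 5; σ²_Stage build = ((9−1)/6)² = 1.778
te_Marketing push = (8 + 4·10 + 12)/6 = 60/6 = 10; σ²_Marketing push = ((12−8)/6)² = 0.444
te_Ticketing = (2 + 4·4 + 6)/6 = 24/6 = 4; σ²_Ticketing = ((6−2)/6)² = 0.444
te_Staff briefing = (1 + 4·2 + 9)/6 = 18/6 = 3; σ²_Staff briefing = ((9−1)/6)² = 1.778
te_Rehearsal = (7 + 4·8 + 15)/6 = 54/6 = 9; σ²_Rehearsal = ((15−7)/6)² = 1.778

Forward pass:
ES_Vendor contracts = 0; EF_Vendor contracts = 14
ES_Permits = 0; EF_Permits = 4
ES_Catering order = 4; EF_Catering order = 4+11 = 15
ES_AV setup = max(EF_Vendor contracts=14, EF_Permits=4) = 14; EF_AV setup = 14+10 = 24
ES_Stage build = max(EF_Vendor contracts=14, EF_Catering order=15) = 15; EF_Stage build = 15+5 = 20
ES_Marketing push = 4; EF_Marketing push = 4+10 = 14
ES_Ticketing = 14; EF_Ticketing = 14+4 = 18
ES_Staff briefing = max(EF_Vendor contracts=14, EF_Stage build=20) = 20; EF_Staff briefing = 20+3 = 23
ES_Rehearsal = max(EF_AV setup=24, EF_Stage build=20, EF_Marketing push=14, EF_Ticketing=18, EF_Staff briefing=23) = 24; EF_Rehearsal = 24+9 = 33
Expected project duration μ = 33 weeks. Critical path: Vendor contracts → AV setup → Rehearsal.

Variance along critical path = 0.444 + 7.111 + 1.778 = 9.333; σ = 3.055 weeks.
D = μ + z·σ = 33 + 1.282·3.055 = 36.9 weeks

36.9 weeks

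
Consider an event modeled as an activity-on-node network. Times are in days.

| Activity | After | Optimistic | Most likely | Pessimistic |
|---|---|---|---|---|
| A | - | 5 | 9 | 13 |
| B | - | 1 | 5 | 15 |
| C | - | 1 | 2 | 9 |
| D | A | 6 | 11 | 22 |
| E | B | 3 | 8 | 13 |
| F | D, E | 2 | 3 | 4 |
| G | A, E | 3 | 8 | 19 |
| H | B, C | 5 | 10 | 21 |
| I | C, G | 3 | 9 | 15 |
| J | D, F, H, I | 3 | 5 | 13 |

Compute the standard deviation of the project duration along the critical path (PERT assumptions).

4.70 days

te_A = (5 + 4·9 + 13)/6 = 54/6 = 9; σ²_A = ((13−5)/6)² = 1.778
te_B = (1 + 4·5 + 15)/6 = 36/6 = 6; σ²_B = ((15−1)/6)² = 5.444
te_C = (1 + 4·2 + 9)/6 = 18/6 = 3; σ²_C = ((9−1)/6)² = 1.778
te_D = (6 + 4·11 + 22)/6 = 72/6 = 12; σ²_D = ((22−6)/6)² = 7.111
te_E = (3 + 4·8 + 13)/6 = 48/6 = 8; σ²_E = ((13−3)/6)² = 2.778
te_F = (2 + 4·3 + 4)/6 = 18/6 = 3; σ²_F = ((4−2)/6)² = 0.111
te_G = (3 + 4·8 + 19)/6 = 54/6 = 9; σ²_G = ((19−3)/6)² = 7.111
te_H = (5 + 4·10 + 21)/6 = 66/6 = 11; σ²_H = ((21−5)/6)² = 7.111
te_I = (3 + 4·9 + 15)/6 = 54/6 = 9; σ²_I = ((15−3)/6)² = 4.000
te_J = (3 + 4·5 + 13)/6 = 36/6 = 6; σ²_J = ((13−3)/6)² = 2.778

Forward pass:
ES_A = 0; EF_A = 9
ES_B = 0; EF_B = 6
ES_C = 0; EF_C = 3
ES_D = 9; EF_D = 9+12 = 21
ES_E = 6; EF_E = 6+8 = 14
ES_F = max(EF_D=21, EF_E=14) = 21; EF_F = 21+3 = 24
ES_G = max(EF_A=9, EF_E=14) = 14; EF_G = 14+9 = 23
ES_H = max(EF_B=6, EF_C=3) = 6; EF_H = 6+11 = 17
ES_I = max(EF_C=3, EF_G=23) = 23; EF_I = 23+9 = 32
ES_J = max(EF_D=21, EF_F=24, EF_H=17, EF_I=32) = 32; EF_J = 32+6 = 38
Expected project duration μ = 38 days. Critical path: B → E → G → I → J.

Variance along critical path = 5.444 + 2.778 + 7.111 + 4.000 + 2.778 = 22.111
σ = √22.111 = 4.702 days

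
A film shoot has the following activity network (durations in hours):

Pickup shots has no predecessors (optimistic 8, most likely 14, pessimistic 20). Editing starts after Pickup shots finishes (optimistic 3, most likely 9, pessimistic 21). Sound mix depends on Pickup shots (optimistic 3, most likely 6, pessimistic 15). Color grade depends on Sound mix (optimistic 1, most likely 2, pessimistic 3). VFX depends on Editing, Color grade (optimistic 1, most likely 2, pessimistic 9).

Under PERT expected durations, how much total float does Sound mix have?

te_Pickup shots = (8 + 4·14 + 20)/6 = 84/6 = 14
te_Editing = (3 + 4·9 + 21)/6 = 60/6 = 10
te_Sound mix = (3 + 4·6 + 15)/6 = 42/6 = 7
te_Color grade = (1 + 4·2 + 3)/6 = 12/6 = 2
te_VFX = (1 + 4·2 + 9)/6 = 18/6 = 3

Forward pass:
ES_Pickup shots = 0; EF_Pickup shots = 14
ES_Editing = 14; EF_Editing = 14+10 = 24
ES_Sound mix = 14; EF_Sound mix = 14+7 = 21
ES_Color grade = 21; EF_Color grade = 21+2 = 23
ES_VFX = max(EF_Editing=24, EF_Color grade=23) = 24; EF_VFX = 24+3 = 27
Expected project duration μ = 27 hours. Critical path: Pickup shots → Editing → VFX.

Backward pass:
LF_VFX = 27; LS_VFX = 27−3 = 24
LF_Color grade = LS_VFX = 24; LS_Color grade = 24−2 = 22
LF_Sound mix = LS_Color grade = 22; LS_Sound mix = 22−7 = 15
LF_Editing = LS_VFX = 24; LS_Editing = 24−10 = 14
LF_Pickup shots = min(LS_Editing=14, LS_Sound mix=15) = 14; LS_Pickup shots = 14−14 = 0
Slack_Sound mix = LS_Sound mix − ES_Sound mix = 15 − 14 = 1

1 hours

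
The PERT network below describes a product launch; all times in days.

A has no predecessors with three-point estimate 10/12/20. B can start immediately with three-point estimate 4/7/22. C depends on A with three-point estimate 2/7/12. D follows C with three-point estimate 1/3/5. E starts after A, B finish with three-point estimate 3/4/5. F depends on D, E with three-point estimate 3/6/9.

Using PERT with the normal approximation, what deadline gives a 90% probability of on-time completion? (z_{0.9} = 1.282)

32.4 days

te_A = (10 + 4·12 + 20)/6 = 78/6 = 13; σ²_A = ((20−10)/6)² = 2.778
te_B = (4 + 4·7 + 22)/6 = 54/6 = 9; σ²_B = ((22−4)/6)² = 9.000
te_C = (2 + 4·7 + 12)/6 = 42/6 = 7; σ²_C = ((12−2)/6)² = 2.778
te_D = (1 + 4·3 + 5)/6 = 18/6 = 3; σ²_D = ((5−1)/6)² = 0.444
te_E = (3 + 4·4 + 5)/6 = 24/6 = 4; σ²_E = ((5−3)/6)² = 0.111
te_F = (3 + 4·6 + 9)/6 = 36/6 = 6; σ²_F = ((9−3)/6)² = 1.000

Forward pass:
ES_A = 0; EF_A = 13
ES_B = 0; EF_B = 9
ES_C = 13; EF_C = 13+7 = 20
ES_D = 20; EF_D = 20+3 = 23
ES_E = max(EF_A=13, EF_B=9) = 13; EF_E = 13+4 = 17
ES_F = max(EF_D=23, EF_E=17) = 23; EF_F = 23+6 = 29
Expected project duration μ = 29 days. Critical path: A → C → D → F.

Variance along critical path = 2.778 + 2.778 + 0.444 + 1.000 = 7.000; σ = 2.646 days.
D = μ + z·σ = 29 + 1.282·2.646 = 32.4 days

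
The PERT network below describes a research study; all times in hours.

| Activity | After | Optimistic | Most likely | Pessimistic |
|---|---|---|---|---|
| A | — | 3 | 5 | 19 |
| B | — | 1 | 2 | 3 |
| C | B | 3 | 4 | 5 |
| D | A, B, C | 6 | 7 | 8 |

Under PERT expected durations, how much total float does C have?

te_A = (3 + 4·5 + 19)/6 = 42/6 = 7
te_B = (1 + 4·2 + 3)/6 = 12/6 = 2
te_C = (3 + 4·4 + 5)/6 = 24/6 = 4
te_D = (6 + 4·7 + 8)/6 = 42/6 = 7

Forward pass:
ES_A = 0; EF_A = 7
ES_B = 0; EF_B = 2
ES_C = 2; EF_C = 2+4 = 6
ES_D = max(EF_A=7, EF_B=2, EF_C=6) = 7; EF_D = 7+7 = 14
Expected project duration μ = 14 hours. Critical path: A → D.

Backward pass:
LF_D = 14; LS_D = 14−7 = 7
LF_C = LS_D = 7; LS_C = 7−4 = 3
LF_B = min(LS_C=3, LS_D=7) = 3; LS_B = 3−2 = 1
LF_A = LS_D = 7; LS_A = 7−7 = 0
Slack_C = LS_C − ES_C = 3 − 2 = 1

1 hours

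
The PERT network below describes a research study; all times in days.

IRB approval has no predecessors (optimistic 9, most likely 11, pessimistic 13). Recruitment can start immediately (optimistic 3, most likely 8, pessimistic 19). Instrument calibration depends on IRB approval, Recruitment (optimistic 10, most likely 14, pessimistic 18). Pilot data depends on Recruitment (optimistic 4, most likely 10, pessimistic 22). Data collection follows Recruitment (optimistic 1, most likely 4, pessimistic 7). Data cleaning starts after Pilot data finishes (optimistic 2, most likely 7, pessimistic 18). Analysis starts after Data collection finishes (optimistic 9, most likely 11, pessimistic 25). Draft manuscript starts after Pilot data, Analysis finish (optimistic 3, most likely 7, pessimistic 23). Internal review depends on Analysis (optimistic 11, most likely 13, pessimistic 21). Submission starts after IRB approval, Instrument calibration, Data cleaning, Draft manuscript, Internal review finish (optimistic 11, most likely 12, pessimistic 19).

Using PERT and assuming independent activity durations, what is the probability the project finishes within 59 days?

0.911

te_IRB approval = (9 + 4·11 + 13)/6 = 66/6 = 11; σ²_IRB approval = ((13−9)/6)² = 0.444
te_Recruitment = (3 + 4·8 + 19)/6 = 54/6 = 9; σ²_Recruitment = ((19−3)/6)² = 7.111
te_Instrument calibration = (10 + 4·14 + 18)/6 = 84/6 = 14; σ²_Instrument calibration = ((18−10)/6)² = 1.778
te_Pilot data = (4 + 4·10 + 22)/6 = 66/6 = 11; σ²_Pilot data = ((22−4)/6)² = 9.000
te_Data collection = (1 + 4·4 + 7)/6 = 24/6 = 4; σ²_Data collection = ((7−1)/6)² = 1.000
te_Data cleaning = (2 + 4·7 + 18)/6 = 48/6 = 8; σ²_Data cleaning = ((18−2)/6)² = 7.111
te_Analysis = (9 + 4·11 + 25)/6 = 78/6 = 13; σ²_Analysis = ((25−9)/6)² = 7.111
te_Draft manuscript = (3 + 4·7 + 23)/6 = 54/6 = 9; σ²_Draft manuscript = ((23−3)/6)² = 11.111
te_Internal review = (11 + 4·13 + 21)/6 = 84/6 = 14; σ²_Internal review = ((21−11)/6)² = 2.778
te_Submission = (11 + 4·12 + 19)/6 = 78/6 = 13; σ²_Submission = ((19−11)/6)² = 1.778

Forward pass:
ES_IRB approval = 0; EF_IRB approval = 11
ES_Recruitment = 0; EF_Recruitment = 9
ES_Instrument calibration = max(EF_IRB approval=11, EF_Recruitment=9) = 11; EF_Instrument calibration = 11+14 = 25
ES_Pilot data = 9; EF_Pilot data = 9+11 = 20
ES_Data collection = 9; EF_Data collection = 9+4 = 13
ES_Data cleaning = 20; EF_Data cleaning = 20+8 = 28
ES_Analysis = 13; EF_Analysis = 13+13 = 26
ES_Draft manuscript = max(EF_Pilot data=20, EF_Analysis=26) = 26; EF_Draft manuscript = 26+9 = 35
ES_Internal review = 26; EF_Internal review = 26+14 = 40
ES_Submission = max(EF_IRB approval=11, EF_Instrument calibration=25, EF_Data cleaning=28, EF_Draft manuscript=35, EF_Internal review=40) = 40; EF_Submission = 40+13 = 53
Expected project duration μ = 53 days. Critical path: Recruitment → Data collection → Analysis → Internal review → Submission.

Variance along critical path = 7.111 + 1.000 + 7.111 + 2.778 + 1.778 = 19.778; σ = √19.778 = 4.447 days.
Z = (59 − 53) / 4.447 = 1.349
P(T ≤ 59) = Φ(1.349) ≈ 0.911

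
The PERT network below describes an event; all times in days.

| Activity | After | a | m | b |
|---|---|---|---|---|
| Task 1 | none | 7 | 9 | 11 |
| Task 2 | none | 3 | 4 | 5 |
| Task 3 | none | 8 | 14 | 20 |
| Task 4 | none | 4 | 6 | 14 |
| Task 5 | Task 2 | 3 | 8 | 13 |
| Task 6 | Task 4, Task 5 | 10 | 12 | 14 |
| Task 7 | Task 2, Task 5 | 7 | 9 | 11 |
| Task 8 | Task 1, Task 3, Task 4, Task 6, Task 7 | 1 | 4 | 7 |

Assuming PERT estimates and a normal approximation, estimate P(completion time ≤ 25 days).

te_Task 1 = (7 + 4·9 + 11)/6 = 54/6 = 9; σ²_Task 1 = ((11−7)/6)² = 0.444
te_Task 2 = (3 + 4·4 + 5)/6 = 24/6 = 4; σ²_Task 2 = ((5−3)/6)² = 0.111
te_Task 3 = (8 + 4·14 + 20)/6 = 84/6 = 14; σ²_Task 3 = ((20−8)/6)² = 4.000
te_Task 4 = (4 + 4·6 + 14)/6 = 42/6 = 7; σ²_Task 4 = ((14−4)/6)² = 2.778
te_Task 5 = (3 + 4·8 + 13)/6 = 48/6 = 8; σ²_Task 5 = ((13−3)/6)² = 2.778
te_Task 6 = (10 + 4·12 + 14)/6 = 72/6 = 12; σ²_Task 6 = ((14−10)/6)² = 0.444
te_Task 7 = (7 + 4·9 + 11)/6 = 54/6 = 9; σ²_Task 7 = ((11−7)/6)² = 0.444
te_Task 8 = (1 + 4·4 + 7)/6 = 24/6 = 4; σ²_Task 8 = ((7−1)/6)² = 1.000

Forward pass:
ES_Task 1 = 0; EF_Task 1 = 9
ES_Task 2 = 0; EF_Task 2 = 4
ES_Task 3 = 0; EF_Task 3 = 14
ES_Task 4 = 0; EF_Task 4 = 7
ES_Task 5 = 4; EF_Task 5 = 4+8 = 12
ES_Task 6 = max(EF_Task 4=7, EF_Task 5=12) = 12; EF_Task 6 = 12+12 = 24
ES_Task 7 = max(EF_Task 2=4, EF_Task 5=12) = 12; EF_Task 7 = 12+9 = 21
ES_Task 8 = max(EF_Task 1=9, EF_Task 3=14, EF_Task 4=7, EF_Task 6=24, EF_Task 7=21) = 24; EF_Task 8 = 24+4 = 28
Expected project duration μ = 28 days. Critical path: Task 2 → Task 5 → Task 6 → Task 8.

Variance along critical path = 0.111 + 2.778 + 0.444 + 1.000 = 4.333; σ = √4.333 = 2.082 days.
Z = (25 − 28) / 2.082 = -1.441
P(T ≤ 25) = Φ(-1.441) ≈ 0.075

0.075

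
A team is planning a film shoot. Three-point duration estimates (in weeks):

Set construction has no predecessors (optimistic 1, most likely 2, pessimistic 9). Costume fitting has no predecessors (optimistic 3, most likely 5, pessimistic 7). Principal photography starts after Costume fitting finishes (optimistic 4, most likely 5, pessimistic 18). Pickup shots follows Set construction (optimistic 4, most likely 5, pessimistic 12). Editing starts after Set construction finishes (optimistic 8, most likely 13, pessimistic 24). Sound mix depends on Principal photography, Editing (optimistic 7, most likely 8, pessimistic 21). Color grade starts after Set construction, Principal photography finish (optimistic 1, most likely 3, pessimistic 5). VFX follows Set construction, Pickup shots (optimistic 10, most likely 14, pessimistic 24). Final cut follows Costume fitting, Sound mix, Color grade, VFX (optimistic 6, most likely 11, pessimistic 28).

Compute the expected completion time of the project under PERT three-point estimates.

40 weeks

te_Set construction = (1 + 4·2 + 9)/6 = 18/6 = 3
te_Costume fitting = (3 + 4·5 + 7)/6 = 30/6 = 5
te_Principal photography = (4 + 4·5 + 18)/6 = 42/6 = 7
te_Pickup shots = (4 + 4·5 + 12)/6 = 36/6 = 6
te_Editing = (8 + 4·13 + 24)/6 = 84/6 = 14
te_Sound mix = (7 + 4·8 + 21)/6 = 60/6 = 10
te_Color grade = (1 + 4·3 + 5)/6 = 18/6 = 3
te_VFX = (10 + 4·14 + 24)/6 = 90/6 = 15
te_Final cut = (6 + 4·11 + 28)/6 = 78/6 = 13

Forward pass:
ES_Set construction = 0; EF_Set construction = 3
ES_Costume fitting = 0; EF_Costume fitting = 5
ES_Principal photography = 5; EF_Principal photography = 5+7 = 12
ES_Pickup shots = 3; EF_Pickup shots = 3+6 = 9
ES_Editing = 3; EF_Editing = 3+14 = 17
ES_Sound mix = max(EF_Principal photography=12, EF_Editing=17) = 17; EF_Sound mix = 17+10 = 27
ES_Color grade = max(EF_Set construction=3, EF_Principal photography=12) = 12; EF_Color grade = 12+3 = 15
ES_VFX = max(EF_Set construction=3, EF_Pickup shots=9) = 9; EF_VFX = 9+15 = 24
ES_Final cut = max(EF_Costume fitting=5, EF_Sound mix=27, EF_Color grade=15, EF_VFX=24) = 27; EF_Final cut = 27+13 = 40
Expected project duration μ = 40 weeks. Critical path: Set construction → Editing → Sound mix → Final cut.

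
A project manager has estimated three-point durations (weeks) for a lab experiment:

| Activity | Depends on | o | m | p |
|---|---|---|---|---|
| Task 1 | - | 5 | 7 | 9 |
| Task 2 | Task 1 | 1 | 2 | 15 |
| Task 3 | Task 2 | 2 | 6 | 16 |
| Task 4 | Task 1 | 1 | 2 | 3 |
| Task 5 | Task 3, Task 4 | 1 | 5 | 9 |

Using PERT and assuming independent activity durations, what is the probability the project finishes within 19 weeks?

te_Task 1 = (5 + 4·7 + 9)/6 = 42/6 = 7; σ²_Task 1 = ((9−5)/6)² = 0.444
te_Task 2 = (1 + 4·2 + 15)/6 = 24/6 = 4; σ²_Task 2 = ((15−1)/6)² = 5.444
te_Task 3 = (2 + 4·6 + 16)/6 = 42/6 = 7; σ²_Task 3 = ((16−2)/6)² = 5.444
te_Task 4 = (1 + 4·2 + 3)/6 = 12/6 = 2; σ²_Task 4 = ((3−1)/6)² = 0.111
te_Task 5 = (1 + 4·5 + 9)/6 = 30/6 = 5; σ²_Task 5 = ((9−1)/6)² = 1.778

Forward pass:
ES_Task 1 = 0; EF_Task 1 = 7
ES_Task 2 = 7; EF_Task 2 = 7+4 = 11
ES_Task 3 = 11; EF_Task 3 = 11+7 = 18
ES_Task 4 = 7; EF_Task 4 = 7+2 = 9
ES_Task 5 = max(EF_Task 3=18, EF_Task 4=9) = 18; EF_Task 5 = 18+5 = 23
Expected project duration μ = 23 weeks. Critical path: Task 1 → Task 2 → Task 3 → Task 5.

Variance along critical path = 0.444 + 5.444 + 5.444 + 1.778 = 13.111; σ = √13.111 = 3.621 weeks.
Z = (19 − 23) / 3.621 = -1.105
P(T ≤ 19) = Φ(-1.105) ≈ 0.135

0.135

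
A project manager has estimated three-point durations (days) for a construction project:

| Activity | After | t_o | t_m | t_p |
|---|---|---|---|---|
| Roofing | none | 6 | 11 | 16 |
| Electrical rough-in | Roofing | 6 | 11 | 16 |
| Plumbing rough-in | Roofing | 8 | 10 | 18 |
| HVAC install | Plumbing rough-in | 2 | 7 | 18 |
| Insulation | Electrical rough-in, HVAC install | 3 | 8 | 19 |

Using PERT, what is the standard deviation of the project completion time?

4.45 days

te_Roofing = (6 + 4·11 + 16)/6 = 66/6 = 11; σ²_Roofing = ((16−6)/6)² = 2.778
te_Electrical rough-in = (6 + 4·11 + 16)/6 = 66/6 = 11; σ²_Electrical rough-in = ((16−6)/6)² = 2.778
te_Plumbing rough-in = (8 + 4·10 + 18)/6 = 66/6 = 11; σ²_Plumbing rough-in = ((18−8)/6)² = 2.778
te_HVAC install = (2 + 4·7 + 18)/6 = 48/6 = 8; σ²_HVAC install = ((18−2)/6)² = 7.111
te_Insulation = (3 + 4·8 + 19)/6 = 54/6 = 9; σ²_Insulation = ((19−3)/6)² = 7.111

Forward pass:
ES_Roofing = 0; EF_Roofing = 11
ES_Electrical rough-in = 11; EF_Electrical rough-in = 11+11 = 22
ES_Plumbing rough-in = 11; EF_Plumbing rough-in = 11+11 = 22
ES_HVAC install = 22; EF_HVAC install = 22+8 = 30
ES_Insulation = max(EF_Electrical rough-in=22, EF_HVAC install=30) = 30; EF_Insulation = 30+9 = 39
Expected project duration μ = 39 days. Critical path: Roofing → Plumbing rough-in → HVAC install → Insulation.

Variance along critical path = 2.778 + 2.778 + 7.111 + 7.111 = 19.778
σ = √19.778 = 4.447 days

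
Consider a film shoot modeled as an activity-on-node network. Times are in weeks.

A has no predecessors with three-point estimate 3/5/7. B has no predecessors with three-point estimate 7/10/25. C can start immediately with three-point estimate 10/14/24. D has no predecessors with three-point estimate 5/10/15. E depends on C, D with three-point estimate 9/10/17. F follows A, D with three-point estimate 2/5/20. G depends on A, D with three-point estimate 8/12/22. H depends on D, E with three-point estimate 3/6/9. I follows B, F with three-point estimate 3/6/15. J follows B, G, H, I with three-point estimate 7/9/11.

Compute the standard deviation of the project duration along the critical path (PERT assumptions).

te_A = (3 + 4·5 + 7)/6 = 30/6 = 5; σ²_A = ((7−3)/6)² = 0.444
te_B = (7 + 4·10 + 25)/6 = 72/6 = 12; σ²_B = ((25−7)/6)² = 9.000
te_C = (10 + 4·14 + 24)/6 = 90/6 = 15; σ²_C = ((24−10)/6)² = 5.444
te_D = (5 + 4·10 + 15)/6 = 60/6 = 10; σ²_D = ((15−5)/6)² = 2.778
te_E = (9 + 4·10 + 17)/6 = 66/6 = 11; σ²_E = ((17−9)/6)² = 1.778
te_F = (2 + 4·5 + 20)/6 = 42/6 = 7; σ²_F = ((20−2)/6)² = 9.000
te_G = (8 + 4·12 + 22)/6 = 78/6 = 13; σ²_G = ((22−8)/6)² = 5.444
te_H = (3 + 4·6 + 9)/6 = 36/6 = 6; σ²_H = ((9−3)/6)² = 1.000
te_I = (3 + 4·6 + 15)/6 = 42/6 = 7; σ²_I = ((15−3)/6)² = 4.000
te_J = (7 + 4·9 + 11)/6 = 54/6 = 9; σ²_J = ((11−7)/6)² = 0.444

Forward pass:
ES_A = 0; EF_A = 5
ES_B = 0; EF_B = 12
ES_C = 0; EF_C = 15
ES_D = 0; EF_D = 10
ES_E = max(EF_C=15, EF_D=10) = 15; EF_E = 15+11 = 26
ES_F = max(EF_A=5, EF_D=10) = 10; EF_F = 10+7 = 17
ES_G = max(EF_A=5, EF_D=10) = 10; EF_G = 10+13 = 23
ES_H = max(EF_D=10, EF_E=26) = 26; EF_H = 26+6 = 32
ES_I = max(EF_B=12, EF_F=17) = 17; EF_I = 17+7 = 24
ES_J = max(EF_B=12, EF_G=23, EF_H=32, EF_I=24) = 32; EF_J = 32+9 = 41
Expected project duration μ = 41 weeks. Critical path: C → E → H → J.

Variance along critical path = 5.444 + 1.778 + 1.000 + 0.444 = 8.667
σ = √8.667 = 2.944 weeks

2.94 weeks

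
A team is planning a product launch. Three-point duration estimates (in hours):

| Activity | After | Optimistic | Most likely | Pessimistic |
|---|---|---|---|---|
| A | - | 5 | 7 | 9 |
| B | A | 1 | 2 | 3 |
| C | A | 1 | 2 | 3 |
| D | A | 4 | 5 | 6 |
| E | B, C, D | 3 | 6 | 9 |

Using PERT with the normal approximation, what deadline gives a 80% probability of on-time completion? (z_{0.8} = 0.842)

te_A = (5 + 4·7 + 9)/6 = 42/6 = 7; σ²_A = ((9−5)/6)² = 0.444
te_B = (1 + 4·2 + 3)/6 = 12/6 = 2; σ²_B = ((3−1)/6)² = 0.111
te_C = (1 + 4·2 + 3)/6 = 12/6 = 2; σ²_C = ((3−1)/6)² = 0.111
te_D = (4 + 4·5 + 6)/6 = 30/6 = 5; σ²_D = ((6−4)/6)² = 0.111
te_E = (3 + 4·6 + 9)/6 = 36/6 = 6; σ²_E = ((9−3)/6)² = 1.000

Forward pass:
ES_A = 0; EF_A = 7
ES_B = 7; EF_B = 7+2 = 9
ES_C = 7; EF_C = 7+2 = 9
ES_D = 7; EF_D = 7+5 = 12
ES_E = max(EF_B=9, EF_C=9, EF_D=12) = 12; EF_E = 12+6 = 18
Expected project duration μ = 18 hours. Critical path: A → D → E.

Variance along critical path = 0.444 + 0.111 + 1.000 = 1.556; σ = 1.247 hours.
D = μ + z·σ = 18 + 0.842·1.247 = 19.1 hours

19.1 hours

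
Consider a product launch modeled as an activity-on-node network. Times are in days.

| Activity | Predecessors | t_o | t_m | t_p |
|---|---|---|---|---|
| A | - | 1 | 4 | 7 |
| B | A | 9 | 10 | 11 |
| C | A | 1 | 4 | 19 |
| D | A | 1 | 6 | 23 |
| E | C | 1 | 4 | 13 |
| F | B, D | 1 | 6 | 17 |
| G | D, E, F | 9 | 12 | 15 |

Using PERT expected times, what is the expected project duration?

te_A = (1 + 4·4 + 7)/6 = 24/6 = 4
te_B = (9 + 4·10 + 11)/6 = 60/6 = 10
te_C = (1 + 4·4 + 19)/6 = 36/6 = 6
te_D = (1 + 4·6 + 23)/6 = 48/6 = 8
te_E = (1 + 4·4 + 13)/6 = 30/6 = 5
te_F = (1 + 4·6 + 17)/6 = 42/6 = 7
te_G = (9 + 4·12 + 15)/6 = 72/6 = 12

Forward pass:
ES_A = 0; EF_A = 4
ES_B = 4; EF_B = 4+10 = 14
ES_C = 4; EF_C = 4+6 = 10
ES_D = 4; EF_D = 4+8 = 12
ES_E = 10; EF_E = 10+5 = 15
ES_F = max(EF_B=14, EF_D=12) = 14; EF_F = 14+7 = 21
ES_G = max(EF_D=12, EF_E=15, EF_F=21) = 21; EF_G = 21+12 = 33
Expected project duration μ = 33 days. Critical path: A → B → F → G.

33 days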